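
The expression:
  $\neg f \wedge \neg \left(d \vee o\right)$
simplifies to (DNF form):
$\neg d \wedge \neg f \wedge \neg o$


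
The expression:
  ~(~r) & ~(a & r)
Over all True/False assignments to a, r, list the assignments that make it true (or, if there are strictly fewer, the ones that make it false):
is true only for:
  a=False, r=True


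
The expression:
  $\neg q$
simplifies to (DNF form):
$\neg q$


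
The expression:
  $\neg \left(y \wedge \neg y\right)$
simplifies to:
$\text{True}$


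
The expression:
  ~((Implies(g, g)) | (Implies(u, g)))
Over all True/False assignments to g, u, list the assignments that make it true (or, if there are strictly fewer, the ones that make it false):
is never true.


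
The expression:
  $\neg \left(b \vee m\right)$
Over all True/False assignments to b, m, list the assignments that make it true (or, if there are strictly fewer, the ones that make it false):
is true only for:
  b=False, m=False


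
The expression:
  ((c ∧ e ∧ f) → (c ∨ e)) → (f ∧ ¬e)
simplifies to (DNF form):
f ∧ ¬e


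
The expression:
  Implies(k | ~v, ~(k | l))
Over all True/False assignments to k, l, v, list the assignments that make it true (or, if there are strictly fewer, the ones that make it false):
is true only for:
  k=False, l=False, v=False;
  k=False, l=False, v=True;
  k=False, l=True, v=True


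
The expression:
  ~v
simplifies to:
~v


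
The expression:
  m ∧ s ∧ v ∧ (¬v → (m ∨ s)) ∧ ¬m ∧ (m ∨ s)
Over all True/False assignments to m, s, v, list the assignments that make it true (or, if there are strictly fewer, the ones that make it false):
is never true.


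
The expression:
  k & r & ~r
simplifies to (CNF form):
False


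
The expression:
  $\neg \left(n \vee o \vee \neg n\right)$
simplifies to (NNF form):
$\text{False}$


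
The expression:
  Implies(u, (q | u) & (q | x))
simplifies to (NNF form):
q | x | ~u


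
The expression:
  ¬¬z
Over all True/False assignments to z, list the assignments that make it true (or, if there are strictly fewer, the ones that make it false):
is true only for:
  z=True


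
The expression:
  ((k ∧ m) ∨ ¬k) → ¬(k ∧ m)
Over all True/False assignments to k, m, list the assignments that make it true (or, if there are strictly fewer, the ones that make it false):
is false only for:
  k=True, m=True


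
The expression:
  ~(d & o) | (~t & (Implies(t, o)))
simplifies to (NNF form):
~d | ~o | ~t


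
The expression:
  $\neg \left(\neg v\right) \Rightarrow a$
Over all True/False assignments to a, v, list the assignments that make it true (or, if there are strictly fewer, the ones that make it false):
is false only for:
  a=False, v=True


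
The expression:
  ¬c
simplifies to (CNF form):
¬c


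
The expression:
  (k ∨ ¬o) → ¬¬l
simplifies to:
l ∨ (o ∧ ¬k)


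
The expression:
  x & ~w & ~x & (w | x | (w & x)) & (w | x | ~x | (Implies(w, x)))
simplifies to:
False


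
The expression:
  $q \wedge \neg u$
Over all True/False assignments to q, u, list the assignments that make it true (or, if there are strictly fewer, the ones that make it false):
is true only for:
  q=True, u=False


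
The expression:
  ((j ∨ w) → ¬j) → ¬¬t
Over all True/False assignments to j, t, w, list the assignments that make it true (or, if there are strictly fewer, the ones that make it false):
is false only for:
  j=False, t=False, w=False;
  j=False, t=False, w=True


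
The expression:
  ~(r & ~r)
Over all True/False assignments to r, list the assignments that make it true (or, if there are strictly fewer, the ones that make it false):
is always true.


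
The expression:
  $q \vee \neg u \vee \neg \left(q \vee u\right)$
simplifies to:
$q \vee \neg u$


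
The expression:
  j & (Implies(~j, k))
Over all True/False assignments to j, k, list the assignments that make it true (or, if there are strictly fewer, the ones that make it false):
is true only for:
  j=True, k=False;
  j=True, k=True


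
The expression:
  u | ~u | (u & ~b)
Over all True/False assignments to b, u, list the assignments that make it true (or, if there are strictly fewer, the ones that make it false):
is always true.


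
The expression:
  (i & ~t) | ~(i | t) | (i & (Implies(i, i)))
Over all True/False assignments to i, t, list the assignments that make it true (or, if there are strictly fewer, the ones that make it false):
is false only for:
  i=False, t=True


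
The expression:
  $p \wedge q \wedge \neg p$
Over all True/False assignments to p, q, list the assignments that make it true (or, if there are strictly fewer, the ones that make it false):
is never true.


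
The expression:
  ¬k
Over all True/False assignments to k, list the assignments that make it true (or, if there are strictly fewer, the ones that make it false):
is true only for:
  k=False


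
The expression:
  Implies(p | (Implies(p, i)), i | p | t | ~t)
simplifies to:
True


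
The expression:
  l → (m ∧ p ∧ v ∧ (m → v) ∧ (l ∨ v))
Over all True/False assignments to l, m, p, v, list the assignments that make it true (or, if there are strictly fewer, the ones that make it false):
is false only for:
  l=True, m=False, p=False, v=False;
  l=True, m=False, p=False, v=True;
  l=True, m=False, p=True, v=False;
  l=True, m=False, p=True, v=True;
  l=True, m=True, p=False, v=False;
  l=True, m=True, p=False, v=True;
  l=True, m=True, p=True, v=False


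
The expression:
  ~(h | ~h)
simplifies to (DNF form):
False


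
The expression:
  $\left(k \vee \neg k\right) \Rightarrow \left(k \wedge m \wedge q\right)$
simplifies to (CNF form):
$k \wedge m \wedge q$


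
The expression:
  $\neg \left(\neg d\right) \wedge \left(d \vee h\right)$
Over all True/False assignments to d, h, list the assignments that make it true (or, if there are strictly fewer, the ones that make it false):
is true only for:
  d=True, h=False;
  d=True, h=True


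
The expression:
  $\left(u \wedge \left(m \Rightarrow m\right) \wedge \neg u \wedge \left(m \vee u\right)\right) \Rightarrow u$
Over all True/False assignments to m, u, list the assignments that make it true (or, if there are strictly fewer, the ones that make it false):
is always true.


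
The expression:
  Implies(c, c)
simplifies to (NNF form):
True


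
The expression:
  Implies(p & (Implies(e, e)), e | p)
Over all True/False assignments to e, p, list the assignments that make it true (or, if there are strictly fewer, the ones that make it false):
is always true.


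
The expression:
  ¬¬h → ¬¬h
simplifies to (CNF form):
True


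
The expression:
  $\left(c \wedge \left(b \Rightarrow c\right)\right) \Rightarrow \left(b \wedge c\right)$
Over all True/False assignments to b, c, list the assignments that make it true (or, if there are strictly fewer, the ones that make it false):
is false only for:
  b=False, c=True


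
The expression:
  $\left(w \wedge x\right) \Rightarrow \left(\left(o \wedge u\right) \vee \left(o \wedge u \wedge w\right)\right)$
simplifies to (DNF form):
$\left(o \wedge u\right) \vee \neg w \vee \neg x$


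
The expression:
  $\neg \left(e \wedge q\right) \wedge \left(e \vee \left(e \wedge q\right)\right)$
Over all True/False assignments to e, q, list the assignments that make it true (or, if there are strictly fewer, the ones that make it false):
is true only for:
  e=True, q=False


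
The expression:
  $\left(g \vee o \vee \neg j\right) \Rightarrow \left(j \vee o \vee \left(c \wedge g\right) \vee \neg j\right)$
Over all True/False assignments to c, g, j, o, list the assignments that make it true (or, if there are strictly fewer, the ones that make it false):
is always true.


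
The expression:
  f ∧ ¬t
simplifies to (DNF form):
f ∧ ¬t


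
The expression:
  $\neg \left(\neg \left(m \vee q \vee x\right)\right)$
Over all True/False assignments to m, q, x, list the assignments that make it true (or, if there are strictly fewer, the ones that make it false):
is false only for:
  m=False, q=False, x=False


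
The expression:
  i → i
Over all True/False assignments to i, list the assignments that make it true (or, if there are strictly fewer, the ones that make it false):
is always true.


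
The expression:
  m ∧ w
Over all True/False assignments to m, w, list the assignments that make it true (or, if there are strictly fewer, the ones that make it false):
is true only for:
  m=True, w=True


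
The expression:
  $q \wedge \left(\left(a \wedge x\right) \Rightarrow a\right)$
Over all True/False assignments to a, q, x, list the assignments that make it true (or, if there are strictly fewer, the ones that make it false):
is true only for:
  a=False, q=True, x=False;
  a=False, q=True, x=True;
  a=True, q=True, x=False;
  a=True, q=True, x=True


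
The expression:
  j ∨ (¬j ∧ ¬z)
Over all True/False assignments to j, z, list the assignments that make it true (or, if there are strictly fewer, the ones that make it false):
is false only for:
  j=False, z=True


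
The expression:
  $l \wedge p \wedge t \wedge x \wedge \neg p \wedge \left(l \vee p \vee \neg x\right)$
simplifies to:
$\text{False}$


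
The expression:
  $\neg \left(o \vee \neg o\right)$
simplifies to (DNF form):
$\text{False}$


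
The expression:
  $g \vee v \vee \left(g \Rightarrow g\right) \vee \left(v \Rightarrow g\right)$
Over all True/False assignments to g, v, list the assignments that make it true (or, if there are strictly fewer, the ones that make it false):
is always true.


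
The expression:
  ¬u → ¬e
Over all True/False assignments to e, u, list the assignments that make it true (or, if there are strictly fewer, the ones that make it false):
is false only for:
  e=True, u=False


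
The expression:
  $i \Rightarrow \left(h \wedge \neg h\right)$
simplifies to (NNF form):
$\neg i$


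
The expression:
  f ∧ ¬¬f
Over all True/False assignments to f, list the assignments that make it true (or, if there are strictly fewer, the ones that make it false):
is true only for:
  f=True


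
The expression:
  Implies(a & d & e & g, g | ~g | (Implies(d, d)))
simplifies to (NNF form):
True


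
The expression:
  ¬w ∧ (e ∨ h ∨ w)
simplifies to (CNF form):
¬w ∧ (e ∨ h)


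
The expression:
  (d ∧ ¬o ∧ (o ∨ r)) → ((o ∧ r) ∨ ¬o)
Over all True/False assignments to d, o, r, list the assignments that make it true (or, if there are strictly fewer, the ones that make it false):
is always true.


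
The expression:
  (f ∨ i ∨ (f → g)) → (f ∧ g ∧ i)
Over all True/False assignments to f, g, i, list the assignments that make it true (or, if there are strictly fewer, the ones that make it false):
is true only for:
  f=True, g=True, i=True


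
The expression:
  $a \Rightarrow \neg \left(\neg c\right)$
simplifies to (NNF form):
$c \vee \neg a$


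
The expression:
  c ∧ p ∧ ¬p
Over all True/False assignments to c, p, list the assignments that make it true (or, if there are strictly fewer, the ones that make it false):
is never true.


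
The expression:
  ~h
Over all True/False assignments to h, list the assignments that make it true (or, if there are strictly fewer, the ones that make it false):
is true only for:
  h=False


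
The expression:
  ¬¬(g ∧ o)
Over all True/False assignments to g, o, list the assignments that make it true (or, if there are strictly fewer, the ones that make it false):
is true only for:
  g=True, o=True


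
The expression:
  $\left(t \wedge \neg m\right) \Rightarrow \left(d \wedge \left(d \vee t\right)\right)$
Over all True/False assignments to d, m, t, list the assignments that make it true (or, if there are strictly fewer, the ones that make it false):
is false only for:
  d=False, m=False, t=True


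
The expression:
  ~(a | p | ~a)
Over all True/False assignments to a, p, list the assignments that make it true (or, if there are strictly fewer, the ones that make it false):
is never true.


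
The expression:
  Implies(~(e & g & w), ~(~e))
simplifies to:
e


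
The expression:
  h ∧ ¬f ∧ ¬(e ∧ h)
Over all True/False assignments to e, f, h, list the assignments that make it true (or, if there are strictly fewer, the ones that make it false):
is true only for:
  e=False, f=False, h=True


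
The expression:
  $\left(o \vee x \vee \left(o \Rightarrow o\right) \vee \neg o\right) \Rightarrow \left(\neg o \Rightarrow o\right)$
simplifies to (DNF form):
$o$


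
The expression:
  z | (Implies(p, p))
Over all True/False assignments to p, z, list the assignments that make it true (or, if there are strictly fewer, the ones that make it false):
is always true.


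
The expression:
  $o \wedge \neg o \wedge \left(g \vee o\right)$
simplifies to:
$\text{False}$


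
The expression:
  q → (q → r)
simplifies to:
r ∨ ¬q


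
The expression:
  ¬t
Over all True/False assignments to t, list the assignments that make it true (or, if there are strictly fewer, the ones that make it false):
is true only for:
  t=False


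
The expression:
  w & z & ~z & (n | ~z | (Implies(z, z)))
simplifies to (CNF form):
False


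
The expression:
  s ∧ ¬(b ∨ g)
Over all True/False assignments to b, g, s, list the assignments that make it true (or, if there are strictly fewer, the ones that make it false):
is true only for:
  b=False, g=False, s=True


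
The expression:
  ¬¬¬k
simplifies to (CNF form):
¬k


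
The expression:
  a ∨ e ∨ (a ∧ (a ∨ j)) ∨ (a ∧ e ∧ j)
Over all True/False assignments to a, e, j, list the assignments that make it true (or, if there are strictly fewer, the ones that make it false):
is false only for:
  a=False, e=False, j=False;
  a=False, e=False, j=True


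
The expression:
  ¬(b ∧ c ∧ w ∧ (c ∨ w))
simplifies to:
¬b ∨ ¬c ∨ ¬w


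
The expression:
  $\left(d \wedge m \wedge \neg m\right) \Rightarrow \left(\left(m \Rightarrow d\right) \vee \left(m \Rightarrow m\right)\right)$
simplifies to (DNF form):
$\text{True}$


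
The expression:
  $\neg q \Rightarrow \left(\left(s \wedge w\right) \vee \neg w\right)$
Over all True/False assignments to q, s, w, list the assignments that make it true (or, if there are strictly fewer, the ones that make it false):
is false only for:
  q=False, s=False, w=True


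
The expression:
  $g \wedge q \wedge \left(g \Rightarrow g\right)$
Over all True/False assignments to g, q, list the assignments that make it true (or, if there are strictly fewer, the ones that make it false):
is true only for:
  g=True, q=True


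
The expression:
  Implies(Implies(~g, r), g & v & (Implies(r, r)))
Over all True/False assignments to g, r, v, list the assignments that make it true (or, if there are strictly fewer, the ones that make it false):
is true only for:
  g=False, r=False, v=False;
  g=False, r=False, v=True;
  g=True, r=False, v=True;
  g=True, r=True, v=True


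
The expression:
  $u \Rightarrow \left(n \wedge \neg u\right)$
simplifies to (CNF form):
$\neg u$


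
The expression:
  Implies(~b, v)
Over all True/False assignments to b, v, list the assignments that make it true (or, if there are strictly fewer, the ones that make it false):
is false only for:
  b=False, v=False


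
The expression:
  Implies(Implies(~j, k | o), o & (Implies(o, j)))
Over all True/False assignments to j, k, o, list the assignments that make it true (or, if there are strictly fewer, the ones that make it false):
is true only for:
  j=False, k=False, o=False;
  j=True, k=False, o=True;
  j=True, k=True, o=True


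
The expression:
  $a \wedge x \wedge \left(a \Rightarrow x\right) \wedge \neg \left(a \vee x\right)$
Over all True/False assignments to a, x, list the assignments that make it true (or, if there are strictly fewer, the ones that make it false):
is never true.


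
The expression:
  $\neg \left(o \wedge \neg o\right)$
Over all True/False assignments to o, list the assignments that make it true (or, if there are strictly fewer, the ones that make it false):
is always true.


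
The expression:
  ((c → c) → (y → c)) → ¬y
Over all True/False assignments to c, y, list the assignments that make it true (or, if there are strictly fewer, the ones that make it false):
is false only for:
  c=True, y=True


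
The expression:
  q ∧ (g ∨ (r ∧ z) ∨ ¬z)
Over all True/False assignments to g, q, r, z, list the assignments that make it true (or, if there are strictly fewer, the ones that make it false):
is true only for:
  g=False, q=True, r=False, z=False;
  g=False, q=True, r=True, z=False;
  g=False, q=True, r=True, z=True;
  g=True, q=True, r=False, z=False;
  g=True, q=True, r=False, z=True;
  g=True, q=True, r=True, z=False;
  g=True, q=True, r=True, z=True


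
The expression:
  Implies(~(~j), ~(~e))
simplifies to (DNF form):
e | ~j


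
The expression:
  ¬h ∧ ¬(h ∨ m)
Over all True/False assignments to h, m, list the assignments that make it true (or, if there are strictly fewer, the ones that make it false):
is true only for:
  h=False, m=False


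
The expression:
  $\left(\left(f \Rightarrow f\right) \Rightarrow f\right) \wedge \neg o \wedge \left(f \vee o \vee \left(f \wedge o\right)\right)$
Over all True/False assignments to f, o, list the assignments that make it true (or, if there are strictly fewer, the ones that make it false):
is true only for:
  f=True, o=False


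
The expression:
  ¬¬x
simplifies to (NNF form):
x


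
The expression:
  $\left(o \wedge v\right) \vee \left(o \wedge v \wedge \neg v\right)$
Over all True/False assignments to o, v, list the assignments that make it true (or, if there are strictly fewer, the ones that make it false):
is true only for:
  o=True, v=True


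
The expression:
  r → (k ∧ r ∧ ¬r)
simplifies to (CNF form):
¬r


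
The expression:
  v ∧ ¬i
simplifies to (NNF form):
v ∧ ¬i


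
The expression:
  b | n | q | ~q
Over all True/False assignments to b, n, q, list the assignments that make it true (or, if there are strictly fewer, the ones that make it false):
is always true.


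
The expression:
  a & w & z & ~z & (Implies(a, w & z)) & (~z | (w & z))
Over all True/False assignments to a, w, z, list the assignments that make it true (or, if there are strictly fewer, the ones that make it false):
is never true.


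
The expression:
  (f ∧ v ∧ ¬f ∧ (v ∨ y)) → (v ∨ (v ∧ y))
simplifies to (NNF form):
True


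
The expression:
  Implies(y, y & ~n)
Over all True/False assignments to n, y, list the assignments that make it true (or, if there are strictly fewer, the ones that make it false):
is false only for:
  n=True, y=True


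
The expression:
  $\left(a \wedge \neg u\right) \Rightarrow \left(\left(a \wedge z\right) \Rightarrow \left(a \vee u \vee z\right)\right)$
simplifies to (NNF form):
$\text{True}$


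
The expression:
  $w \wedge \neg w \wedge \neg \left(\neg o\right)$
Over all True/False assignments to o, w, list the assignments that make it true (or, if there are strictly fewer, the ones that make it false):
is never true.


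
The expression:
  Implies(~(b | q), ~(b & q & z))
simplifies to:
True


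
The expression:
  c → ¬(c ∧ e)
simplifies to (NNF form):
¬c ∨ ¬e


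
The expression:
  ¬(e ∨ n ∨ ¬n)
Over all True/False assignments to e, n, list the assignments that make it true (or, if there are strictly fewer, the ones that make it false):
is never true.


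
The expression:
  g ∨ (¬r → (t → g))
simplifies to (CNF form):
g ∨ r ∨ ¬t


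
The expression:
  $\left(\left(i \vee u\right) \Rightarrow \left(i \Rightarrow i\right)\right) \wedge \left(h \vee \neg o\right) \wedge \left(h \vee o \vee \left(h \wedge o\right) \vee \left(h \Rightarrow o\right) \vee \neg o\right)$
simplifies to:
$h \vee \neg o$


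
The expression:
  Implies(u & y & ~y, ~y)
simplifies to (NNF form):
True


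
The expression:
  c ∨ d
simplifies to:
c ∨ d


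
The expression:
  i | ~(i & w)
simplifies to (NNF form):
True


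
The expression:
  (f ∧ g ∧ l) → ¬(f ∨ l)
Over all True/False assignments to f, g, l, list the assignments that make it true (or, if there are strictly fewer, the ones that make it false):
is false only for:
  f=True, g=True, l=True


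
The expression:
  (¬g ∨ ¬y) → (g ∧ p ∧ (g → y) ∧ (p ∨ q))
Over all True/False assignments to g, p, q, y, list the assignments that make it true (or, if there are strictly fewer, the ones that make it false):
is true only for:
  g=True, p=False, q=False, y=True;
  g=True, p=False, q=True, y=True;
  g=True, p=True, q=False, y=True;
  g=True, p=True, q=True, y=True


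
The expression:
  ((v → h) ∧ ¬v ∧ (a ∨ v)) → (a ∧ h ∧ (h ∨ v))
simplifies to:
h ∨ v ∨ ¬a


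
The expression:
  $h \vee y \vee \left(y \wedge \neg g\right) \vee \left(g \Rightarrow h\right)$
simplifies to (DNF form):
$h \vee y \vee \neg g$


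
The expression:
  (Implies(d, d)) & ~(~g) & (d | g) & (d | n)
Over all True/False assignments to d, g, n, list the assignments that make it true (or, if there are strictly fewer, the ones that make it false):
is true only for:
  d=False, g=True, n=True;
  d=True, g=True, n=False;
  d=True, g=True, n=True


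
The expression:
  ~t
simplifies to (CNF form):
~t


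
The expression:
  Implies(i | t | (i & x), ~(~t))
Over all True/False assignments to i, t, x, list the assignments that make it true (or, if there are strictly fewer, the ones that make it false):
is false only for:
  i=True, t=False, x=False;
  i=True, t=False, x=True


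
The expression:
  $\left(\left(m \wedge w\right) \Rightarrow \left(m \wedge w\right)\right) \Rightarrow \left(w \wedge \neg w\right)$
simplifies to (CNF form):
$\text{False}$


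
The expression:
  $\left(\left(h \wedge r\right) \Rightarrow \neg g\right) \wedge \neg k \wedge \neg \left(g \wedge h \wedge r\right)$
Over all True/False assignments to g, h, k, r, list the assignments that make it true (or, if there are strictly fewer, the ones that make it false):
is true only for:
  g=False, h=False, k=False, r=False;
  g=False, h=False, k=False, r=True;
  g=False, h=True, k=False, r=False;
  g=False, h=True, k=False, r=True;
  g=True, h=False, k=False, r=False;
  g=True, h=False, k=False, r=True;
  g=True, h=True, k=False, r=False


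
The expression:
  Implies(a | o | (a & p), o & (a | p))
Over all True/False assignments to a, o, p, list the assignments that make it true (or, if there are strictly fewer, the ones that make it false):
is false only for:
  a=False, o=True, p=False;
  a=True, o=False, p=False;
  a=True, o=False, p=True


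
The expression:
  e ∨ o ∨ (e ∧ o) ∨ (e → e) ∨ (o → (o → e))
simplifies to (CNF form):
True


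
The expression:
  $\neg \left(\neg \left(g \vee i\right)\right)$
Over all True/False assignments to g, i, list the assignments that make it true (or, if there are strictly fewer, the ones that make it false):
is false only for:
  g=False, i=False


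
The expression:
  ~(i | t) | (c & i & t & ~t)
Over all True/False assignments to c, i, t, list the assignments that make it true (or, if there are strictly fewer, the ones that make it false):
is true only for:
  c=False, i=False, t=False;
  c=True, i=False, t=False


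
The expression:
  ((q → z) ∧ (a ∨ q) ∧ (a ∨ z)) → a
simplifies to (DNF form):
a ∨ ¬q ∨ ¬z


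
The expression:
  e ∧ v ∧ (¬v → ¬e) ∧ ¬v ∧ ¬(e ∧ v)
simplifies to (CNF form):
False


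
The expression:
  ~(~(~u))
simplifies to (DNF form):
~u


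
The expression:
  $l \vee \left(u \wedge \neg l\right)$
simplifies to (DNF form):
$l \vee u$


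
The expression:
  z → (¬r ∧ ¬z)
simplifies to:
¬z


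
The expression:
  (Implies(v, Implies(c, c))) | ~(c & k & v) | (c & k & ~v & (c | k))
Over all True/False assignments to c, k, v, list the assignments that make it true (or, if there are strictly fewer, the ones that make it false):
is always true.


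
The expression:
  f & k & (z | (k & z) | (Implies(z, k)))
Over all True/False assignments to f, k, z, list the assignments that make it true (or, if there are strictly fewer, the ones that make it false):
is true only for:
  f=True, k=True, z=False;
  f=True, k=True, z=True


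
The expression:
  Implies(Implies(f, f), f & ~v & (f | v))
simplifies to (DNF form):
f & ~v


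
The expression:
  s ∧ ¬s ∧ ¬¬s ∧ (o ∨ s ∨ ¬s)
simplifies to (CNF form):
False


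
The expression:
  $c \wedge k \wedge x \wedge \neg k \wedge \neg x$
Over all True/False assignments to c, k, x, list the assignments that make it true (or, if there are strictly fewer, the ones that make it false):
is never true.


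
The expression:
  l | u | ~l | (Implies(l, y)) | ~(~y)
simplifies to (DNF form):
True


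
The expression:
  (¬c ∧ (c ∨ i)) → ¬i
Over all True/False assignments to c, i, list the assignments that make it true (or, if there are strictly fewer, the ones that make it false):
is false only for:
  c=False, i=True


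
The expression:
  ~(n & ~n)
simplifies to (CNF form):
True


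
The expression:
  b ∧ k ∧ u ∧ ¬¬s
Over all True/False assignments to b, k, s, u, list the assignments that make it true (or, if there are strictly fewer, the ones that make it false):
is true only for:
  b=True, k=True, s=True, u=True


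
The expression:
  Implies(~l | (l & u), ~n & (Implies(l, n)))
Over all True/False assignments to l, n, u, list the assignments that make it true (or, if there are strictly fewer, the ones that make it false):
is true only for:
  l=False, n=False, u=False;
  l=False, n=False, u=True;
  l=True, n=False, u=False;
  l=True, n=True, u=False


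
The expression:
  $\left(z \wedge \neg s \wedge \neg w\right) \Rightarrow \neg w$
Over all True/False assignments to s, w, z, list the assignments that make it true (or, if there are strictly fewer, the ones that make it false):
is always true.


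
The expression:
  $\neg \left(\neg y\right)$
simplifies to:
$y$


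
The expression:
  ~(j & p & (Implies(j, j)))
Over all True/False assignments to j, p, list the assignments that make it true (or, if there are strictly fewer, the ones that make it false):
is false only for:
  j=True, p=True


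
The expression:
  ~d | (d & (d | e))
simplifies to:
True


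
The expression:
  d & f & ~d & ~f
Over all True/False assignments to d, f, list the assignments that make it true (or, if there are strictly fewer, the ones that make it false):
is never true.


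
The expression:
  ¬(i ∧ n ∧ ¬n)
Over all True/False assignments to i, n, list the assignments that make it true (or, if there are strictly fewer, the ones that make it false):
is always true.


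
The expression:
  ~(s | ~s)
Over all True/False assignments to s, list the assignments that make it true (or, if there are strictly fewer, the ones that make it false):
is never true.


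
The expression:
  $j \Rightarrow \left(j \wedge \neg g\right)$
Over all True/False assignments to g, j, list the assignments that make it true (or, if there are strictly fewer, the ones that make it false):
is false only for:
  g=True, j=True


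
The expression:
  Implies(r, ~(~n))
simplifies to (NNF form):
n | ~r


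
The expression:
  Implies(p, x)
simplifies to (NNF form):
x | ~p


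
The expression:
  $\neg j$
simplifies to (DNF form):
$\neg j$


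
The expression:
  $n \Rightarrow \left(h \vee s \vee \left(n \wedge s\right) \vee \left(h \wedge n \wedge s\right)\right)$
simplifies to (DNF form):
$h \vee s \vee \neg n$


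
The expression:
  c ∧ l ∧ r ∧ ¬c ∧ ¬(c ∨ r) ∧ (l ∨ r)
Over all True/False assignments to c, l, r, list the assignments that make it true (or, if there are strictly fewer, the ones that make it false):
is never true.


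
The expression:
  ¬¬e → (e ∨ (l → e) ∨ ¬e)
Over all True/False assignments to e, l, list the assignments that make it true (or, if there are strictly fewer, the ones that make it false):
is always true.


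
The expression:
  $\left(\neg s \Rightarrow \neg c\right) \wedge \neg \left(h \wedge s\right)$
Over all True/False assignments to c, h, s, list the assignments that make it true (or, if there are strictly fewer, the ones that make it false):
is true only for:
  c=False, h=False, s=False;
  c=False, h=False, s=True;
  c=False, h=True, s=False;
  c=True, h=False, s=True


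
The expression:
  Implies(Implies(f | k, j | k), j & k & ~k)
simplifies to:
f & ~j & ~k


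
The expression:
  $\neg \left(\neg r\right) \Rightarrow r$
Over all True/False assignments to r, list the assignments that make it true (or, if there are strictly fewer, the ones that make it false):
is always true.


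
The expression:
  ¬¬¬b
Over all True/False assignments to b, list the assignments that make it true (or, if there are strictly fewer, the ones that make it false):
is true only for:
  b=False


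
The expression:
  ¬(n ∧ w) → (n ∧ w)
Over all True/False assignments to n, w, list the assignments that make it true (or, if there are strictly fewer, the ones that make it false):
is true only for:
  n=True, w=True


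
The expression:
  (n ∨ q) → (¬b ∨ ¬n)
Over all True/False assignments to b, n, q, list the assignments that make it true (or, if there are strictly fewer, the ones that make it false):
is false only for:
  b=True, n=True, q=False;
  b=True, n=True, q=True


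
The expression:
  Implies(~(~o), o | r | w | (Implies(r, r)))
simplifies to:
True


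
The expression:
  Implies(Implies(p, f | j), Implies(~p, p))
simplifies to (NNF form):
p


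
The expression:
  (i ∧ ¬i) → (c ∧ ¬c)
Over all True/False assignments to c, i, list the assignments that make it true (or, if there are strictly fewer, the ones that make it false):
is always true.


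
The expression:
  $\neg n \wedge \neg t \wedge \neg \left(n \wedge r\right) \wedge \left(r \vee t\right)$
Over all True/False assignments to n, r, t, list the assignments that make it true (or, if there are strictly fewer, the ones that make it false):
is true only for:
  n=False, r=True, t=False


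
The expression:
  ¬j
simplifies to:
¬j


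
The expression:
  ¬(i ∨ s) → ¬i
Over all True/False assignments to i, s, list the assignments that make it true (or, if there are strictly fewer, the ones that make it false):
is always true.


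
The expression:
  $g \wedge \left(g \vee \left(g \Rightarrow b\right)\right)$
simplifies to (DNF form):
$g$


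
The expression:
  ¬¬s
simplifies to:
s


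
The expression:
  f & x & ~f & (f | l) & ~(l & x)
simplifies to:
False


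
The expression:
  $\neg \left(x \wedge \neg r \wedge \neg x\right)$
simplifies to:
$\text{True}$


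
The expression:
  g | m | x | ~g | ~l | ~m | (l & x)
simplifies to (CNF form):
True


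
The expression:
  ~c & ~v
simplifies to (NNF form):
~c & ~v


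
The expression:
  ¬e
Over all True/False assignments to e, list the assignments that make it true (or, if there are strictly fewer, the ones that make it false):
is true only for:
  e=False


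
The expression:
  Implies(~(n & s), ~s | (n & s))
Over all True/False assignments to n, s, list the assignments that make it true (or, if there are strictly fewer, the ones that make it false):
is false only for:
  n=False, s=True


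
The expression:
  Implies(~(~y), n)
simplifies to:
n | ~y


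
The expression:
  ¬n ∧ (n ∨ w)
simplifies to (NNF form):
w ∧ ¬n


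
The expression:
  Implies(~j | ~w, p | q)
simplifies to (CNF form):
(j | p | q) & (p | q | w)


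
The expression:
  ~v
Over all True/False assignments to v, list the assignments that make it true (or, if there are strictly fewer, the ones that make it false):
is true only for:
  v=False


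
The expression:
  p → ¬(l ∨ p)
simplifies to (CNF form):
¬p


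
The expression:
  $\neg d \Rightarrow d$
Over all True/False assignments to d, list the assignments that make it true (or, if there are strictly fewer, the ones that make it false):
is true only for:
  d=True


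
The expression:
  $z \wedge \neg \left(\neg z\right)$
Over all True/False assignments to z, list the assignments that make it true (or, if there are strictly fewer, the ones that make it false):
is true only for:
  z=True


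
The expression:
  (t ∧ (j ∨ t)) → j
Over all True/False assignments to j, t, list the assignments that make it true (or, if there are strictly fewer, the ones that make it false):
is false only for:
  j=False, t=True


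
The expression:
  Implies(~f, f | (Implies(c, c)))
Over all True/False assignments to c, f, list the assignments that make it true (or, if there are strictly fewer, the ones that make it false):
is always true.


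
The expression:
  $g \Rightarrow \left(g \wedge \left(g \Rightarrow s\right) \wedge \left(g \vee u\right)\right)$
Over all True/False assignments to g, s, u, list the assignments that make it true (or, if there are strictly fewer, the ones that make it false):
is false only for:
  g=True, s=False, u=False;
  g=True, s=False, u=True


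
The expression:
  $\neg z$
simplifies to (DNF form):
$\neg z$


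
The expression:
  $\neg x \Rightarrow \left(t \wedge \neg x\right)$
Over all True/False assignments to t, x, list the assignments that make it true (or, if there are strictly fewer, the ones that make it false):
is false only for:
  t=False, x=False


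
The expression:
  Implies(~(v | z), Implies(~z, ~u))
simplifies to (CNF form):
v | z | ~u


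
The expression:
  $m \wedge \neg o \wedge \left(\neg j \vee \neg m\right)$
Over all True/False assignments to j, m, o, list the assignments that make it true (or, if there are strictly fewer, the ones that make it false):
is true only for:
  j=False, m=True, o=False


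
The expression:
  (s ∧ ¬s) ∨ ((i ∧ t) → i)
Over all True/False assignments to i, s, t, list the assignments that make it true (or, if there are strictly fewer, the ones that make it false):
is always true.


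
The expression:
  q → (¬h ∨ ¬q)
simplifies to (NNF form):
¬h ∨ ¬q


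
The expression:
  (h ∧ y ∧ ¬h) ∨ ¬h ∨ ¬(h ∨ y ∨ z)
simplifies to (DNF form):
¬h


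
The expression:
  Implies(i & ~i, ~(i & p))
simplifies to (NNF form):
True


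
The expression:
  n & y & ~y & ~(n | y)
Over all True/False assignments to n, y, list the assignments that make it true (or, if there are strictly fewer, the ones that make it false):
is never true.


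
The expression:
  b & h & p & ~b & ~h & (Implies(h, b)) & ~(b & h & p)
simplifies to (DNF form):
False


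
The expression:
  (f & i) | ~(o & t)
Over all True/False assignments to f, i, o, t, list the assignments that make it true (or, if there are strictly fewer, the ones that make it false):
is false only for:
  f=False, i=False, o=True, t=True;
  f=False, i=True, o=True, t=True;
  f=True, i=False, o=True, t=True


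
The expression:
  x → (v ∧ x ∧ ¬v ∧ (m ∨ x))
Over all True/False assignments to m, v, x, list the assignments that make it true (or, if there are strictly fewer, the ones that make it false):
is true only for:
  m=False, v=False, x=False;
  m=False, v=True, x=False;
  m=True, v=False, x=False;
  m=True, v=True, x=False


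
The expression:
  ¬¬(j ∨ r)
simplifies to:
j ∨ r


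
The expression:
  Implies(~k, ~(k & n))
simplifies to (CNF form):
True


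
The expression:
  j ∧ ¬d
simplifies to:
j ∧ ¬d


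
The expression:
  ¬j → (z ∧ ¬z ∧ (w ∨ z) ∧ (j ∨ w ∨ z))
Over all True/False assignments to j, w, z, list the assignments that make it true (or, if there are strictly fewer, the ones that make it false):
is true only for:
  j=True, w=False, z=False;
  j=True, w=False, z=True;
  j=True, w=True, z=False;
  j=True, w=True, z=True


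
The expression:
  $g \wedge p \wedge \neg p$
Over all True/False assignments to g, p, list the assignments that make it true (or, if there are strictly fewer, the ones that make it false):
is never true.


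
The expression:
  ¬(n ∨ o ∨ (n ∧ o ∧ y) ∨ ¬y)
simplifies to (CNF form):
y ∧ ¬n ∧ ¬o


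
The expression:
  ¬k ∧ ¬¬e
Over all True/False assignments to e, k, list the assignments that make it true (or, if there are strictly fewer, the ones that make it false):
is true only for:
  e=True, k=False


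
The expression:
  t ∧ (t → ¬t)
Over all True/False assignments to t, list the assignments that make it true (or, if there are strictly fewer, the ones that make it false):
is never true.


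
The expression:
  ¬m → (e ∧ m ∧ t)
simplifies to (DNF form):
m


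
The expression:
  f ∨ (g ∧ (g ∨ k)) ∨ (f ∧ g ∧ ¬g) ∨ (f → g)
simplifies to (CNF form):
True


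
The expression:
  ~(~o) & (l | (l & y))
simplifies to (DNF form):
l & o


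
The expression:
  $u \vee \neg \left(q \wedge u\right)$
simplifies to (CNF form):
$\text{True}$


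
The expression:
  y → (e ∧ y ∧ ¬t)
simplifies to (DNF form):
(e ∧ ¬t) ∨ ¬y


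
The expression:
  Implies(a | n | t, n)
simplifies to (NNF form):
n | (~a & ~t)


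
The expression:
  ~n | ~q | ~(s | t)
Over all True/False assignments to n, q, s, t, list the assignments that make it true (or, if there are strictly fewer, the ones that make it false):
is false only for:
  n=True, q=True, s=False, t=True;
  n=True, q=True, s=True, t=False;
  n=True, q=True, s=True, t=True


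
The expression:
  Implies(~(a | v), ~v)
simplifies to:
True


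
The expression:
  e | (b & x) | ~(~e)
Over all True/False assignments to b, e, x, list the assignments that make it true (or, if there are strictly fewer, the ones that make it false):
is false only for:
  b=False, e=False, x=False;
  b=False, e=False, x=True;
  b=True, e=False, x=False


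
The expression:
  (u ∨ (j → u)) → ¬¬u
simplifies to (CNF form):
j ∨ u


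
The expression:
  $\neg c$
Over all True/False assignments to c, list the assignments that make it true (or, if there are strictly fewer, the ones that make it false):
is true only for:
  c=False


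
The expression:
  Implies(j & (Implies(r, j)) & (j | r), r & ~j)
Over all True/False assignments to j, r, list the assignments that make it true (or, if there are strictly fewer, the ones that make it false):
is true only for:
  j=False, r=False;
  j=False, r=True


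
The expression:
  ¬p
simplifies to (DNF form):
¬p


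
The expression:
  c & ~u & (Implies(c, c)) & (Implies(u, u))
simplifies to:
c & ~u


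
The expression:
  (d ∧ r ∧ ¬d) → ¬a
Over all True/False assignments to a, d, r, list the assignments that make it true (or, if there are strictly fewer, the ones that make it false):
is always true.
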